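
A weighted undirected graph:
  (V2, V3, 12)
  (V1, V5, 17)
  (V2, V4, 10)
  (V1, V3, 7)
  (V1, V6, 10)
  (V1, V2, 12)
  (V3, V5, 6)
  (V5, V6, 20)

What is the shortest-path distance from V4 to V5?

28

Some routes from V4 to V5:
V4 → V2 → V1 → V3 → V5: 10 + 12 + 7 + 6 = 35
V4 → V2 → V3 → V1 → V5: 10 + 12 + 7 + 17 = 46
V4 → V2 → V1 → V5: 10 + 12 + 17 = 39
V4 → V2 → V3 → V5: 10 + 12 + 6 = 28
V4 → V2 → V1 → V6 → V5: 10 + 12 + 10 + 20 = 52
Shortest: 28.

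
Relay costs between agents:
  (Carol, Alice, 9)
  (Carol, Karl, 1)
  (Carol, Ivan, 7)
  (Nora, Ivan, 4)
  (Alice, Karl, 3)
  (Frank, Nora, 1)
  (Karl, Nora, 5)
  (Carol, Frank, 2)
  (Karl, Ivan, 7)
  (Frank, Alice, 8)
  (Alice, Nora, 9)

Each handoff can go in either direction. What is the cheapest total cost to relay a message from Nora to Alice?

7

Comparing a few candidate routes:
Nora -> Karl -> Alice: 5 + 3 = 8
Nora -> Frank -> Carol -> Karl -> Alice: 1 + 2 + 1 + 3 = 7
Nora -> Frank -> Alice: 1 + 8 = 9
Nora -> Frank -> Carol -> Alice: 1 + 2 + 9 = 12
Nora -> Alice: 9
The minimum is 7.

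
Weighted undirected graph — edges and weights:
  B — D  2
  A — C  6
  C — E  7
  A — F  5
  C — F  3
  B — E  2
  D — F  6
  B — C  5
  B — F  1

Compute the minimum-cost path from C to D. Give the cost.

A few of the C→D routes:
C → B → D: 5 + 2 = 7
C → B → F → D: 5 + 1 + 6 = 12
C → A → F → B → D: 6 + 5 + 1 + 2 = 14
C → F → D: 3 + 6 = 9
C → E → B → D: 7 + 2 + 2 = 11
C → F → B → D: 3 + 1 + 2 = 6
Shortest: 6.

6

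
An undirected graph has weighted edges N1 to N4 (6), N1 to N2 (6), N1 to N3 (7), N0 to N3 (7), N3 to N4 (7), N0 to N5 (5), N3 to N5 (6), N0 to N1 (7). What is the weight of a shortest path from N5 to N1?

A few of the N5→N1 routes:
N5→N3→N4→N1: 6 + 7 + 6 = 19
N5→N3→N1: 6 + 7 = 13
N5→N3→N0→N1: 6 + 7 + 7 = 20
N5→N0→N1: 5 + 7 = 12
N5→N0→N3→N1: 5 + 7 + 7 = 19
Shortest: 12.

12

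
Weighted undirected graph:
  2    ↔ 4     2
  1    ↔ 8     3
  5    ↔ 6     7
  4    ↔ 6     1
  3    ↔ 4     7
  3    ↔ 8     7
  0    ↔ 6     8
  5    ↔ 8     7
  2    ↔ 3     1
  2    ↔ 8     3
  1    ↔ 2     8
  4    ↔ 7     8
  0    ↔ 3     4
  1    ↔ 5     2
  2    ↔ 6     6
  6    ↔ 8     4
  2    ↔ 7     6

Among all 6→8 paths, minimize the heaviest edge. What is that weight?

3

Comparing a few candidate routes:
6 - 2 - 8: max(6, 3) = 6
6 - 4 - 3 - 2 - 8: max(1, 7, 1, 3) = 7
6 - 4 - 2 - 8: max(1, 2, 3) = 3
6 - 8: max(4) = 4
Smallest bottleneck: 3.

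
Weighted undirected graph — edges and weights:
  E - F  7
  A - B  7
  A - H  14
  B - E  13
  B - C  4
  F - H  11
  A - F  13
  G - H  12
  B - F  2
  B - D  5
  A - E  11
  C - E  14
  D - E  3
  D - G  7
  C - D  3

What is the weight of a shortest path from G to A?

19

Some routes from G to A:
G→H→A: 12 + 14 = 26
G→D→B→A: 7 + 5 + 7 = 19
G→D→C→B→A: 7 + 3 + 4 + 7 = 21
G→D→E→A: 7 + 3 + 11 = 21
G→D→E→F→B→A: 7 + 3 + 7 + 2 + 7 = 26
Shortest: 19.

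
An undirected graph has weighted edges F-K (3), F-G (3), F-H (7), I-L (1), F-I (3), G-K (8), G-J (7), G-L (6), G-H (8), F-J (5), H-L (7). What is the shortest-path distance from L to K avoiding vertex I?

12

Checking several routes:
L-G-F-K: 6 + 3 + 3 = 12
L-G-K: 6 + 8 = 14
L-H-F-K: 7 + 7 + 3 = 17
The minimum is 12.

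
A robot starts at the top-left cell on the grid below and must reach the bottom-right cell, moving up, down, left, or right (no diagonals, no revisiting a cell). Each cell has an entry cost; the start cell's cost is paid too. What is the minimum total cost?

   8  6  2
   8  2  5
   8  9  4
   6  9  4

29

One optimal route is [0,0] → [0,1] → [0,2] → [1,2] → [2,2] → [3,2].
Its cost is 8 + 6 + 2 + 5 + 4 + 4 = 29.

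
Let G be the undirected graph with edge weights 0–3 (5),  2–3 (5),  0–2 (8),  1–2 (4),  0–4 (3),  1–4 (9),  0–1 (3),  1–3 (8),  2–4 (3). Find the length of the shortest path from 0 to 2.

6

Some routes from 0 to 2:
0 → 4 → 2: 3 + 3 = 6
0 → 3 → 2: 5 + 5 = 10
0 → 2: 8
0 → 1 → 2: 3 + 4 = 7
The minimum is 6.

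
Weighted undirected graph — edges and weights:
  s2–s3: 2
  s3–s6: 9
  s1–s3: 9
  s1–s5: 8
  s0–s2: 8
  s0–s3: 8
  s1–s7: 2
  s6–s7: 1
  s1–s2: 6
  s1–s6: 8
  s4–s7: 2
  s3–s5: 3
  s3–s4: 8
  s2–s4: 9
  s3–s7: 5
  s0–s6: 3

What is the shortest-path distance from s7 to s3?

Comparing a few candidate routes:
s7 → s6 → s3: 1 + 9 = 10
s7 → s1 → s2 → s3: 2 + 6 + 2 = 10
s7 → s4 → s3: 2 + 8 = 10
s7 → s3: 5
Best route has total 5.

5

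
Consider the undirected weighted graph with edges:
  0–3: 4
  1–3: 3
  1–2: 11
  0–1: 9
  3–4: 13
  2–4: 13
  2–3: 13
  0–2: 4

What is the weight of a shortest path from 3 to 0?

A few of the 3→0 routes:
3→0: 4
3→1→0: 3 + 9 = 12
3→2→0: 13 + 4 = 17
Shortest: 4.

4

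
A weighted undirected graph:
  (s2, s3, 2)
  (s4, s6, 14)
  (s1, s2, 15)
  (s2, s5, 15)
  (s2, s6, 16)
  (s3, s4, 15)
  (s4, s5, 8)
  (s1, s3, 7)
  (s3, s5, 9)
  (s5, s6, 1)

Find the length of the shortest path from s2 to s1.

Comparing a few candidate routes:
s2 - s3 - s1: 2 + 7 = 9
s2 - s6 - s5 - s4 - s3 - s1: 16 + 1 + 8 + 15 + 7 = 47
s2 - s5 - s4 - s3 - s1: 15 + 8 + 15 + 7 = 45
s2 - s5 - s3 - s1: 15 + 9 + 7 = 31
s2 - s6 - s5 - s3 - s1: 16 + 1 + 9 + 7 = 33
s2 - s1: 15
Best route has total 9.

9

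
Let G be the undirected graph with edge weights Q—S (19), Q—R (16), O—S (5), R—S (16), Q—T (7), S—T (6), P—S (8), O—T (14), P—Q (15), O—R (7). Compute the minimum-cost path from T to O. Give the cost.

11

A few of the T→O routes:
T → Q → P → S → O: 7 + 15 + 8 + 5 = 35
T → S → R → O: 6 + 16 + 7 = 29
T → Q → S → O: 7 + 19 + 5 = 31
T → S → O: 6 + 5 = 11
T → Q → R → O: 7 + 16 + 7 = 30
T → O: 14
Shortest: 11.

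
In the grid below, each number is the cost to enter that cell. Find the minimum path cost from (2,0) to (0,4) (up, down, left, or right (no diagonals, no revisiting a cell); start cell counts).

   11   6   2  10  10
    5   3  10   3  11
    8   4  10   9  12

43

Path [2,0] [2,1] [1,1] [0,1] [0,2] [0,3] [0,4]: 8 + 4 + 3 + 6 + 2 + 10 + 10 = 43.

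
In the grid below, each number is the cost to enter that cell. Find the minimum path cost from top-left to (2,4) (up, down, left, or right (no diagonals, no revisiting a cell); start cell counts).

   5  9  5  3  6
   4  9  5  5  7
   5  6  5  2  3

One optimal route is [0,0] -> [1,0] -> [2,0] -> [2,1] -> [2,2] -> [2,3] -> [2,4].
Its cost is 5 + 4 + 5 + 6 + 5 + 2 + 3 = 30.

30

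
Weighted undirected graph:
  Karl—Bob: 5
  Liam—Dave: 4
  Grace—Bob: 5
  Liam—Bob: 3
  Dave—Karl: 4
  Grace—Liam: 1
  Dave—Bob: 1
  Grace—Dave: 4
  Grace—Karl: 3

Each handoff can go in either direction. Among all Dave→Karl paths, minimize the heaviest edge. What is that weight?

Some routes from Dave to Karl:
Dave→Liam→Grace→Karl: max(4, 1, 3) = 4
Dave→Karl: max(4) = 4
Dave→Grace→Karl: max(4, 3) = 4
Dave→Bob→Liam→Grace→Karl: max(1, 3, 1, 3) = 3
Smallest bottleneck: 3.

3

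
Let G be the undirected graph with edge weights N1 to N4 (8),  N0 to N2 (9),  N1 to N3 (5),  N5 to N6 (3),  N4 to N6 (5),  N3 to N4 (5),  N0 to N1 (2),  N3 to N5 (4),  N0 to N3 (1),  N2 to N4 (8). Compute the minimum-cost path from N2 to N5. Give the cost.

A few of the N2→N5 routes:
N2-N0-N3-N5: 9 + 1 + 4 = 14
N2-N4-N6-N5: 8 + 5 + 3 = 16
N2-N4-N3-N5: 8 + 5 + 4 = 17
The minimum is 14.

14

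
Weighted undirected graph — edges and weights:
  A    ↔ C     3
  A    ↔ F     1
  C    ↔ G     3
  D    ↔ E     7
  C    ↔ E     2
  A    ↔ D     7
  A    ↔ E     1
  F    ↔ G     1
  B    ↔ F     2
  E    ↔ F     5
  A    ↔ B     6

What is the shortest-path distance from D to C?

A few of the D→C routes:
D-A-E-C: 7 + 1 + 2 = 10
D-A-F-G-C: 7 + 1 + 1 + 3 = 12
D-A-C: 7 + 3 = 10
D-E-A-C: 7 + 1 + 3 = 11
D-E-C: 7 + 2 = 9
Best route has total 9.

9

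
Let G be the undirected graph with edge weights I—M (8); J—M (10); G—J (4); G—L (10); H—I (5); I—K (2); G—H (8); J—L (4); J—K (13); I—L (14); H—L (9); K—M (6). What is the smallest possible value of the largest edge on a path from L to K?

8

A few of the L→K routes:
L→G→H→I→K: max(10, 8, 5, 2) = 10
L→H→I→M→K: max(9, 5, 8, 6) = 9
L→H→I→K: max(9, 5, 2) = 9
L→J→G→H→I→M→K: max(4, 4, 8, 5, 8, 6) = 8
L→J→G→H→I→K: max(4, 4, 8, 5, 2) = 8
Smallest bottleneck: 8.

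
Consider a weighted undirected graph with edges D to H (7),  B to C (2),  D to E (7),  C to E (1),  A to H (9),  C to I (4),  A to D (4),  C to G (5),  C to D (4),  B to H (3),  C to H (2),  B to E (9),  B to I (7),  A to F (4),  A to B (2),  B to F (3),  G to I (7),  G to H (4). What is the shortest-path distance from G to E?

Comparing a few candidate routes:
G→I→C→E: 7 + 4 + 1 = 12
G→C→E: 5 + 1 = 6
G→H→C→E: 4 + 2 + 1 = 7
G→H→B→C→E: 4 + 3 + 2 + 1 = 10
Best route has total 6.

6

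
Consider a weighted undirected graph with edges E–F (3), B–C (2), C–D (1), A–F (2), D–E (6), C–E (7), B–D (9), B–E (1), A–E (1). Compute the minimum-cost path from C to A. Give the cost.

4

A few of the C→A routes:
C - B - E - F - A: 2 + 1 + 3 + 2 = 8
C - D - E - A: 1 + 6 + 1 = 8
C - B - E - A: 2 + 1 + 1 = 4
Best route has total 4.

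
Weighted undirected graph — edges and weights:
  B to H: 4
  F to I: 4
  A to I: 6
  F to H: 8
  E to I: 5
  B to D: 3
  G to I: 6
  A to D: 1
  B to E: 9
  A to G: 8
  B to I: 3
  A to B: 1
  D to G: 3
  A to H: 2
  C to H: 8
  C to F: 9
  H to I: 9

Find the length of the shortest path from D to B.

Comparing a few candidate routes:
D → A → I → B: 1 + 6 + 3 = 10
D → B: 3
D → A → B: 1 + 1 = 2
D → A → H → B: 1 + 2 + 4 = 7
Shortest: 2.

2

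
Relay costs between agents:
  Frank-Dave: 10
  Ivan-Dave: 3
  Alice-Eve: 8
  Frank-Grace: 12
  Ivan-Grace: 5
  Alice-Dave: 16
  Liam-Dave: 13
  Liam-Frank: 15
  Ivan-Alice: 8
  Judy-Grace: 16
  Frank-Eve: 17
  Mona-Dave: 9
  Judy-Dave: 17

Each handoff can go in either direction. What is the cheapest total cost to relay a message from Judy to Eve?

Some routes from Judy to Eve:
Judy - Dave - Ivan - Alice - Eve: 17 + 3 + 8 + 8 = 36
Judy - Grace - Ivan - Alice - Eve: 16 + 5 + 8 + 8 = 37
Judy - Dave - Alice - Eve: 17 + 16 + 8 = 41
Shortest: 36.

36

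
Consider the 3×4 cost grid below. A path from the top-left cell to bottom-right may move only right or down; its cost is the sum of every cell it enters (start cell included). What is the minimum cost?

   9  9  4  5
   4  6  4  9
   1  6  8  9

Cheapest: (0,0)→(1,0)→(2,0)→(2,1)→(2,2)→(2,3)
  9 + 4 + 1 + 6 + 8 + 9 = 37
For comparison, the top-then-right route costs 45.

37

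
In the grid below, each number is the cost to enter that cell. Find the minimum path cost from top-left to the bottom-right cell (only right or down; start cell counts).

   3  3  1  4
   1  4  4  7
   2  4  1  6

Cheapest: r0c0 → r1c0 → r2c0 → r2c1 → r2c2 → r2c3
  3 + 1 + 2 + 4 + 1 + 6 = 17

17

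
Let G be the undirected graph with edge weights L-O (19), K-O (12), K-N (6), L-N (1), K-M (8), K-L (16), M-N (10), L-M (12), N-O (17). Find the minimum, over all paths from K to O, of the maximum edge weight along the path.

12

Checking several routes:
K → L → N → O: max(16, 1, 17) = 17
K → L → M → N → O: max(16, 12, 10, 17) = 17
K → O: max(12) = 12
K → N → O: max(6, 17) = 17
Best route has worst link 12.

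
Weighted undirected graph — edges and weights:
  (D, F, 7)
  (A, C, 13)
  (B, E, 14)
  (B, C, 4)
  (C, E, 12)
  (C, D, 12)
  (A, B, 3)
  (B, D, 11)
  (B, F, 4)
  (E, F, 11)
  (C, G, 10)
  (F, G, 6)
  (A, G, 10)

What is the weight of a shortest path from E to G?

17

A few of the E→G routes:
E - C - G: 12 + 10 = 22
E - C - B - F - G: 12 + 4 + 4 + 6 = 26
E - F - G: 11 + 6 = 17
E - B - F - G: 14 + 4 + 6 = 24
The minimum is 17.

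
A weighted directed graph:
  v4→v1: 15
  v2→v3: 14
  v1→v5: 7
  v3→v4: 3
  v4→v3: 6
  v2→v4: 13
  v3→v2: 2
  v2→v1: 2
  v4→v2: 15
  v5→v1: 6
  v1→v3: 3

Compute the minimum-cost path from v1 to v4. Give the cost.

Paths from v1 to v4:
v1-v3-v4: 3 + 3 = 6
v1-v3-v2-v4: 3 + 2 + 13 = 18
The minimum is 6.

6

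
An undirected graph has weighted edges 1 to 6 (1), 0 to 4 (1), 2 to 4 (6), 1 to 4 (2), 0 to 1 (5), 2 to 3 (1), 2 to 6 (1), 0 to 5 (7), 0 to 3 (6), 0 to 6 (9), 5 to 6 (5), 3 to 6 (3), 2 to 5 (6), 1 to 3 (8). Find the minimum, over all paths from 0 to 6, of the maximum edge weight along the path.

Some routes from 0 to 6:
0-3-2-5-6: max(6, 1, 6, 5) = 6
0-3-2-4-1-6: max(6, 1, 6, 2, 1) = 6
0-1-6: max(5, 1) = 5
0-4-1-6: max(1, 2, 1) = 2
0-3-6: max(6, 3) = 6
0-3-2-6: max(6, 1, 1) = 6
The minimum achievable maximum is 2.

2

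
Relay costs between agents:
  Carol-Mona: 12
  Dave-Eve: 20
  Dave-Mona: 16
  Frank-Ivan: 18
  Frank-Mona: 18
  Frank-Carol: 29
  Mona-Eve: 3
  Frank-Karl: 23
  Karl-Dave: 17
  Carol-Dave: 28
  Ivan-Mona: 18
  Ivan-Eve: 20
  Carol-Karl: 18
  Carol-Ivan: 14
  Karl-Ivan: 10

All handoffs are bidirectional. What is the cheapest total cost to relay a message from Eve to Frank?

21

A few of the Eve→Frank routes:
Eve → Mona → Carol → Frank: 3 + 12 + 29 = 44
Eve → Mona → Carol → Ivan → Frank: 3 + 12 + 14 + 18 = 47
Eve → Mona → Ivan → Frank: 3 + 18 + 18 = 39
Eve → Ivan → Frank: 20 + 18 = 38
Eve → Mona → Frank: 3 + 18 = 21
Best route has total 21.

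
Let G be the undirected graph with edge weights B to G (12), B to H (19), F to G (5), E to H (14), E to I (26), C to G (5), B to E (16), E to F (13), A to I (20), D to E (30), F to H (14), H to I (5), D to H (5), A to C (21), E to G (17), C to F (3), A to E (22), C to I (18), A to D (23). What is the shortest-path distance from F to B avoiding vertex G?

29

Some routes from F to B avoiding G:
F-E-H-B: 13 + 14 + 19 = 46
F-C-I-H-B: 3 + 18 + 5 + 19 = 45
F-H-B: 14 + 19 = 33
F-H-E-B: 14 + 14 + 16 = 44
F-C-I-H-E-B: 3 + 18 + 5 + 14 + 16 = 56
F-E-B: 13 + 16 = 29
The minimum is 29.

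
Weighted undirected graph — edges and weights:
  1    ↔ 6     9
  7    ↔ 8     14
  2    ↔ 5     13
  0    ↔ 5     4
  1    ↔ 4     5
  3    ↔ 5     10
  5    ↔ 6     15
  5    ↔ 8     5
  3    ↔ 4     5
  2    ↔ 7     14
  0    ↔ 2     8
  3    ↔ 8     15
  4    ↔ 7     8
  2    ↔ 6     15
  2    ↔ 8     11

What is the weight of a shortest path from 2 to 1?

A few of the 2→1 routes:
2 -> 8 -> 3 -> 4 -> 1: 11 + 15 + 5 + 5 = 36
2 -> 5 -> 3 -> 4 -> 1: 13 + 10 + 5 + 5 = 33
2 -> 6 -> 1: 15 + 9 = 24
2 -> 0 -> 5 -> 3 -> 4 -> 1: 8 + 4 + 10 + 5 + 5 = 32
2 -> 7 -> 4 -> 1: 14 + 8 + 5 = 27
Best route has total 24.

24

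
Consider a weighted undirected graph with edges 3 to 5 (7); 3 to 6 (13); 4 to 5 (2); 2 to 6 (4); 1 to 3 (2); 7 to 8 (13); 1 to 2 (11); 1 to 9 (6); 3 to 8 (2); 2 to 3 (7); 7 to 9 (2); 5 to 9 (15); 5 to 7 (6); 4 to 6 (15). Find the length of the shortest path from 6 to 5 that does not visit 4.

Checking several routes:
6→3→5: 13 + 7 = 20
6→2→3→1→9→7→5: 4 + 7 + 2 + 6 + 2 + 6 = 27
6→3→1→9→7→5: 13 + 2 + 6 + 2 + 6 = 29
6→2→1→3→5: 4 + 11 + 2 + 7 = 24
6→2→3→5: 4 + 7 + 7 = 18
6→2→1→9→7→5: 4 + 11 + 6 + 2 + 6 = 29
Shortest: 18.

18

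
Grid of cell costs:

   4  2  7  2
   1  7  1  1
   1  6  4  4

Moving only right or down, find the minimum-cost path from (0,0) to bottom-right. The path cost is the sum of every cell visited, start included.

18

Best path: r0c0 -> r1c0 -> r1c1 -> r1c2 -> r1c3 -> r2c3
Cost: 4 + 1 + 7 + 1 + 1 + 4 = 18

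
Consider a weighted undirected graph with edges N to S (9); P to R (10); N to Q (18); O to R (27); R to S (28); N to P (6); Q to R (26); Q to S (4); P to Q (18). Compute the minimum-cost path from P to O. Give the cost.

37

Comparing a few candidate routes:
P - Q - R - O: 18 + 26 + 27 = 71
P - N - S - R - O: 6 + 9 + 28 + 27 = 70
P - R - O: 10 + 27 = 37
Shortest: 37.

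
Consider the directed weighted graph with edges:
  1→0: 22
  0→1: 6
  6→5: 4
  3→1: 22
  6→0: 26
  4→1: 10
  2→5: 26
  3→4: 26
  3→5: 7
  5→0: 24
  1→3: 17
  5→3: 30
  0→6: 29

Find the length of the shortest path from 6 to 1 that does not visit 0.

56

Routes from 6 to 1 avoiding 0:
6-5-3-4-1: 4 + 30 + 26 + 10 = 70
6-5-3-1: 4 + 30 + 22 = 56
The minimum is 56.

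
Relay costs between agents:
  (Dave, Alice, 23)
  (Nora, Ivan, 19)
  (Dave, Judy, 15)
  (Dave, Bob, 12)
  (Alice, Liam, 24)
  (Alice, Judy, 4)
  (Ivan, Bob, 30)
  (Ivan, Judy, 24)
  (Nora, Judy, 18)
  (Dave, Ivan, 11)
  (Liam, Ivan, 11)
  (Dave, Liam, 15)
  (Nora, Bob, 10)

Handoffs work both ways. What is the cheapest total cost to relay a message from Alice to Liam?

24

Comparing a few candidate routes:
Alice→Liam: 24
Alice→Judy→Dave→Ivan→Liam: 4 + 15 + 11 + 11 = 41
Alice→Judy→Dave→Liam: 4 + 15 + 15 = 34
Alice→Dave→Liam: 23 + 15 = 38
Alice→Judy→Ivan→Liam: 4 + 24 + 11 = 39
Best route has total 24.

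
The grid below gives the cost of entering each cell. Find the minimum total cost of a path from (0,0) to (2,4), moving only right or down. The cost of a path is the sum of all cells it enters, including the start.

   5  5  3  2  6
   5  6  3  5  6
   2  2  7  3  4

Take r0c0 r0c1 r0c2 r0c3 r1c3 r2c3 r2c4 for a total of 5 + 5 + 3 + 2 + 5 + 3 + 4 = 27.
For comparison, the top-then-right route costs 31.

27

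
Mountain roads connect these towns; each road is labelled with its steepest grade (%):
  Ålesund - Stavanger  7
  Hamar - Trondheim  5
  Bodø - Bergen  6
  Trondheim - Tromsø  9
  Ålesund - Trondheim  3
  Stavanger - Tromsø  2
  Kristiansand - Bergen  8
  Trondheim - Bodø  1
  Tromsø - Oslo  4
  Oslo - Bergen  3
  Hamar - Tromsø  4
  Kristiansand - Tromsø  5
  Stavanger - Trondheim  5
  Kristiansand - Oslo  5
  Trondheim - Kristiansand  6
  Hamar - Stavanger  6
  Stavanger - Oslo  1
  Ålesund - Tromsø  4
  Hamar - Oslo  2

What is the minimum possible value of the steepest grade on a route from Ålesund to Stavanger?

4

A few of the Ålesund→Stavanger routes:
Ålesund-Tromsø-Oslo-Stavanger: max(4, 4, 1) = 4
Ålesund-Tromsø-Hamar-Oslo-Stavanger: max(4, 4, 2, 1) = 4
Ålesund-Tromsø-Stavanger: max(4, 2) = 4
Smallest bottleneck: 4%.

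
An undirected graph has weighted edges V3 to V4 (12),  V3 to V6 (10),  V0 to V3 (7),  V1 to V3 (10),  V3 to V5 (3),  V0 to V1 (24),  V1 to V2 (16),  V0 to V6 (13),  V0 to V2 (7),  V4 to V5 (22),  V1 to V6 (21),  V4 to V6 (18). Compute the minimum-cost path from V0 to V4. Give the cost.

Comparing a few candidate routes:
V0-V3-V4: 7 + 12 = 19
V0-V6-V3-V4: 13 + 10 + 12 = 35
V0-V6-V4: 13 + 18 = 31
V0-V3-V5-V4: 7 + 3 + 22 = 32
Best route has total 19.

19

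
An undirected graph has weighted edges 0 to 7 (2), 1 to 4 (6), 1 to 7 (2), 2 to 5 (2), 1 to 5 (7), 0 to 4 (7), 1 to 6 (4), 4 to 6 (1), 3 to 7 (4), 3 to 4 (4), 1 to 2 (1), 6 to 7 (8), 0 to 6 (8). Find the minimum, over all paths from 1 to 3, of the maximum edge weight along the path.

Comparing a few candidate routes:
1 - 6 - 4 - 3: max(4, 1, 4) = 4
1 - 4 - 3: max(6, 4) = 6
1 - 7 - 3: max(2, 4) = 4
The minimum achievable maximum is 4.

4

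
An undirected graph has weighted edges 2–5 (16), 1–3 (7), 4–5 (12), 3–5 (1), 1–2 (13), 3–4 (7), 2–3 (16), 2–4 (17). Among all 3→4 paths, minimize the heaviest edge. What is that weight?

7

Some routes from 3 to 4:
3→1→2→5→4: max(7, 13, 16, 12) = 16
3→4: max(7) = 7
3→5→4: max(1, 12) = 12
3→2→4: max(16, 17) = 17
3→2→5→4: max(16, 16, 12) = 16
3→1→2→4: max(7, 13, 17) = 17
The minimum achievable maximum is 7.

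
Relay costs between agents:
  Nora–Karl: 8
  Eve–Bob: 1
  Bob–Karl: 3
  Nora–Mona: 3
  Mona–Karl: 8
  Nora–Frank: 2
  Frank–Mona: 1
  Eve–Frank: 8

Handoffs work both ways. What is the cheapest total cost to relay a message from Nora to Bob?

Comparing a few candidate routes:
Nora → Mona → Karl → Bob: 3 + 8 + 3 = 14
Nora → Frank → Mona → Karl → Bob: 2 + 1 + 8 + 3 = 14
Nora → Mona → Frank → Eve → Bob: 3 + 1 + 8 + 1 = 13
Nora → Karl → Bob: 8 + 3 = 11
Nora → Frank → Eve → Bob: 2 + 8 + 1 = 11
Shortest: 11.

11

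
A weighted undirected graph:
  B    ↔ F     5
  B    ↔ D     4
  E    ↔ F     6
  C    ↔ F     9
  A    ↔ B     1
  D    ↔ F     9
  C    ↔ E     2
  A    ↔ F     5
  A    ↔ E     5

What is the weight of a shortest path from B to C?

8

Comparing a few candidate routes:
B→A→E→C: 1 + 5 + 2 = 8
B→A→F→C: 1 + 5 + 9 = 15
B→A→F→E→C: 1 + 5 + 6 + 2 = 14
B→F→E→C: 5 + 6 + 2 = 13
B→F→C: 5 + 9 = 14
The minimum is 8.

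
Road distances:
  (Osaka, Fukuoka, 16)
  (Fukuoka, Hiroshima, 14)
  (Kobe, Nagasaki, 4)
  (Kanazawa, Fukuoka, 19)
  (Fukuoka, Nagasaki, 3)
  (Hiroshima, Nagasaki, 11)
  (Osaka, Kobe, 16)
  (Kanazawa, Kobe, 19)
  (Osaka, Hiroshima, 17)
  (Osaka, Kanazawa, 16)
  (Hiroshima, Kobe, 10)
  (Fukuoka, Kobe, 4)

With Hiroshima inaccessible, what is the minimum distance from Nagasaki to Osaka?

Checking several routes:
Nagasaki -> Fukuoka -> Osaka: 3 + 16 = 19
Nagasaki -> Fukuoka -> Kanazawa -> Osaka: 3 + 19 + 16 = 38
Nagasaki -> Kobe -> Fukuoka -> Osaka: 4 + 4 + 16 = 24
Nagasaki -> Fukuoka -> Kobe -> Osaka: 3 + 4 + 16 = 23
Nagasaki -> Kobe -> Kanazawa -> Osaka: 4 + 19 + 16 = 39
Nagasaki -> Kobe -> Osaka: 4 + 16 = 20
Best route has total 19.

19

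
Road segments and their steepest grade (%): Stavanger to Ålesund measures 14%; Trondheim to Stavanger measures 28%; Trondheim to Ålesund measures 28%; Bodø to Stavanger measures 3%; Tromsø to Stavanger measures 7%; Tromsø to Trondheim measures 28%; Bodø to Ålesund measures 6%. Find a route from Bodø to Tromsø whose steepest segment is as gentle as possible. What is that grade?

7

Some routes from Bodø to Tromsø:
Bodø-Ålesund-Trondheim-Stavanger-Tromsø: max(6, 28, 28, 7) = 28
Bodø-Ålesund-Trondheim-Tromsø: max(6, 28, 28) = 28
Bodø-Stavanger-Tromsø: max(3, 7) = 7
Bodø-Ålesund-Stavanger-Trondheim-Tromsø: max(6, 14, 28, 28) = 28
Bodø-Ålesund-Stavanger-Tromsø: max(6, 14, 7) = 14
Bodø-Stavanger-Trondheim-Tromsø: max(3, 28, 28) = 28
The minimum achievable maximum is 7%.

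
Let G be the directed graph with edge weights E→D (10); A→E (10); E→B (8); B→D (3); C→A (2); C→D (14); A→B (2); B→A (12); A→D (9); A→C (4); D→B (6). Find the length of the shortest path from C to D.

7

Some routes from C to D:
C → D: 14
C → A → D: 2 + 9 = 11
C → A → B → D: 2 + 2 + 3 = 7
Shortest: 7.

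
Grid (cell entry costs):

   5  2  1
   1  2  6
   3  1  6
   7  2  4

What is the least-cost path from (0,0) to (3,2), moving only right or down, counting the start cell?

15

One optimal route is (0,0) → (1,0) → (1,1) → (2,1) → (3,1) → (3,2).
Its cost is 5 + 1 + 2 + 1 + 2 + 4 = 15.
For comparison, the top-then-right route costs 24.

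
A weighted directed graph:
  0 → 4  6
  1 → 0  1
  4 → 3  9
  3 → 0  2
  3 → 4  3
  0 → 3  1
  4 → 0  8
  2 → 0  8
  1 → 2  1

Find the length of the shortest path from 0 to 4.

4

Routes from 0 to 4:
0→4: 6
0→3→4: 1 + 3 = 4
Best route has total 4.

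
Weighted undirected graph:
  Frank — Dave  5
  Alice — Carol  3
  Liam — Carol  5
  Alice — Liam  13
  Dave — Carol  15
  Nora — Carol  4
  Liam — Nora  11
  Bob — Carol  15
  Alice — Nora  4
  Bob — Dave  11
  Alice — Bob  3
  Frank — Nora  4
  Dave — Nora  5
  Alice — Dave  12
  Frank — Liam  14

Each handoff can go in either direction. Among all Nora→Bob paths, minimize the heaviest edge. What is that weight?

4

Some routes from Nora to Bob:
Nora - Carol - Alice - Bob: max(4, 3, 3) = 4
Nora - Frank - Dave - Bob: max(4, 5, 11) = 11
Nora - Alice - Bob: max(4, 3) = 4
Nora - Dave - Bob: max(5, 11) = 11
Nora - Liam - Carol - Alice - Bob: max(11, 5, 3, 3) = 11
The minimum achievable maximum is 4.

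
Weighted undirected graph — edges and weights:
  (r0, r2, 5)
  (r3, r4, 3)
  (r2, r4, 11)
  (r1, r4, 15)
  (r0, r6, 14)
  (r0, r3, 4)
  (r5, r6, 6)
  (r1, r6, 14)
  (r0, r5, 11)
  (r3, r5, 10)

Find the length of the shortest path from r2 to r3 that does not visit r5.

Candidate routes:
r2→r4→r1→r6→r0→r3: 11 + 15 + 14 + 14 + 4 = 58
r2→r0→r6→r1→r4→r3: 5 + 14 + 14 + 15 + 3 = 51
r2→r4→r3: 11 + 3 = 14
r2→r0→r3: 5 + 4 = 9
Best route has total 9.

9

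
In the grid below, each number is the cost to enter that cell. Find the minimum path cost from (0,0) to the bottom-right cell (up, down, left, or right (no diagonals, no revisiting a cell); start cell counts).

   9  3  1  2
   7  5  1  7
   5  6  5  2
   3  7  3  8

One optimal route is (0,0)→(0,1)→(0,2)→(1,2)→(2,2)→(2,3)→(3,3).
Its cost is 9 + 3 + 1 + 1 + 5 + 2 + 8 = 29.

29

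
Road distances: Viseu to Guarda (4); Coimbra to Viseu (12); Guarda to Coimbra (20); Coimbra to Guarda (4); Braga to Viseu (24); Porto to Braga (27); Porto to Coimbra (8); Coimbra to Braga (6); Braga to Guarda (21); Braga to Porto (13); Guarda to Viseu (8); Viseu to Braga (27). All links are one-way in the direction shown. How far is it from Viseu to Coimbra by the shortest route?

24

Paths from Viseu to Coimbra:
Viseu → Braga → Guarda → Coimbra: 27 + 21 + 20 = 68
Viseu → Braga → Porto → Coimbra: 27 + 13 + 8 = 48
Viseu → Guarda → Coimbra: 4 + 20 = 24
Best route has total 24.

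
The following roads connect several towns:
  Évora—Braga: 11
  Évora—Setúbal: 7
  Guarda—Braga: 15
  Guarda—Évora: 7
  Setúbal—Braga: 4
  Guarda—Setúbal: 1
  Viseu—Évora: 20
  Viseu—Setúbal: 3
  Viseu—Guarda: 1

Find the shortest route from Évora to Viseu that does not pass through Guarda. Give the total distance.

10

Paths from Évora to Viseu avoiding Guarda:
Évora→Braga→Setúbal→Viseu: 11 + 4 + 3 = 18
Évora→Viseu: 20
Évora→Setúbal→Viseu: 7 + 3 = 10
Best route has total 10.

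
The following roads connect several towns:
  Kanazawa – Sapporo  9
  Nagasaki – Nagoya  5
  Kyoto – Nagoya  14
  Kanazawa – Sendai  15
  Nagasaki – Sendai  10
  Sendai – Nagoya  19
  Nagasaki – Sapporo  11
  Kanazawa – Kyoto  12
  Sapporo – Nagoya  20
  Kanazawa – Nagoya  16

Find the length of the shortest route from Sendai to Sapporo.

21

Some routes from Sendai to Sapporo:
Sendai - Nagasaki - Nagoya - Sapporo: 10 + 5 + 20 = 35
Sendai - Nagoya - Nagasaki - Sapporo: 19 + 5 + 11 = 35
Sendai - Nagasaki - Sapporo: 10 + 11 = 21
Sendai - Nagoya - Sapporo: 19 + 20 = 39
Sendai - Kanazawa - Sapporo: 15 + 9 = 24
Sendai - Nagasaki - Nagoya - Kanazawa - Sapporo: 10 + 5 + 16 + 9 = 40
The minimum is 21.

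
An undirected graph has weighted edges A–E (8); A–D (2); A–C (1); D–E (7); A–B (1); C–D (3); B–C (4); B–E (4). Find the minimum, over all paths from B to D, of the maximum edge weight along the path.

2

Some routes from B to D:
B -> A -> C -> D: max(1, 1, 3) = 3
B -> C -> D: max(4, 3) = 4
B -> A -> D: max(1, 2) = 2
B -> C -> A -> D: max(4, 1, 2) = 4
Smallest bottleneck: 2.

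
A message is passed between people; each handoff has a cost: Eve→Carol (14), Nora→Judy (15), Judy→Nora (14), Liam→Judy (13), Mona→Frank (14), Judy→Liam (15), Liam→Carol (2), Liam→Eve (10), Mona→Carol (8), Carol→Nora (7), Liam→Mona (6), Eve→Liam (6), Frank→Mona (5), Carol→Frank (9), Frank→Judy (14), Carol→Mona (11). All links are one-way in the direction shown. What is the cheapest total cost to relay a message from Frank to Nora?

Comparing a few candidate routes:
Frank -> Judy -> Nora: 14 + 14 = 28
Frank -> Judy -> Liam -> Carol -> Nora: 14 + 15 + 2 + 7 = 38
Frank -> Mona -> Carol -> Nora: 5 + 8 + 7 = 20
Best route has total 20.

20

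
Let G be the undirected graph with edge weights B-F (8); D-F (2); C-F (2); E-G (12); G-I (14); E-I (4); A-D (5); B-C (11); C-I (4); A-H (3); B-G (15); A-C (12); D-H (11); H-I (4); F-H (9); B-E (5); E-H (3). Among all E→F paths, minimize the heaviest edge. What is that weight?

4

Comparing a few candidate routes:
E - I - H - F: max(4, 4, 9) = 9
E - H - I - C - F: max(3, 4, 4, 2) = 4
E - B - F: max(5, 8) = 8
E - H - A - D - F: max(3, 3, 5, 2) = 5
E - I - H - A - D - F: max(4, 4, 3, 5, 2) = 5
E - I - C - F: max(4, 4, 2) = 4
Smallest bottleneck: 4.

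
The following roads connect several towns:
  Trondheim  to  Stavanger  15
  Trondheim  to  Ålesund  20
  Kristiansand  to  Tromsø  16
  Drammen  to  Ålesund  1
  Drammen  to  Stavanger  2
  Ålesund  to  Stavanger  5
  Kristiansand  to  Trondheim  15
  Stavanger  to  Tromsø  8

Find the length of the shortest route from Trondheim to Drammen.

A few of the Trondheim→Drammen routes:
Trondheim - Ålesund - Stavanger - Drammen: 20 + 5 + 2 = 27
Trondheim - Stavanger - Drammen: 15 + 2 = 17
Trondheim - Ålesund - Drammen: 20 + 1 = 21
Trondheim - Stavanger - Ålesund - Drammen: 15 + 5 + 1 = 21
Shortest: 17.

17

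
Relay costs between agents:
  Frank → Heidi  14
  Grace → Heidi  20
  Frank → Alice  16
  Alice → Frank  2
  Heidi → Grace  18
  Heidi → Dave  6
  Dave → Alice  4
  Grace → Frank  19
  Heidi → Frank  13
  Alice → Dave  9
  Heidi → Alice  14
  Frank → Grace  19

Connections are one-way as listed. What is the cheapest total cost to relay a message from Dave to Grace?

Candidate routes:
Dave - Alice - Frank - Heidi - Grace: 4 + 2 + 14 + 18 = 38
Dave - Alice - Frank - Grace: 4 + 2 + 19 = 25
Shortest: 25.

25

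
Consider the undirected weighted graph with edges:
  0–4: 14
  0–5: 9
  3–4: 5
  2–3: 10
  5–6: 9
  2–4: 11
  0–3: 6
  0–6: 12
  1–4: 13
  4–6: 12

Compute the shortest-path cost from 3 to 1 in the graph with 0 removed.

18

Candidate routes:
3 -> 4 -> 1: 5 + 13 = 18
3 -> 2 -> 4 -> 1: 10 + 11 + 13 = 34
The minimum is 18.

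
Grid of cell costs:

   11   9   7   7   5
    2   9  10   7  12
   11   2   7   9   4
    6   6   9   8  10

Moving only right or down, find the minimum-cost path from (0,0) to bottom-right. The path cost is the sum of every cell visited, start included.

54

Take [0,0] -> [1,0] -> [1,1] -> [2,1] -> [2,2] -> [2,3] -> [2,4] -> [3,4] for a total of 11 + 2 + 9 + 2 + 7 + 9 + 4 + 10 = 54.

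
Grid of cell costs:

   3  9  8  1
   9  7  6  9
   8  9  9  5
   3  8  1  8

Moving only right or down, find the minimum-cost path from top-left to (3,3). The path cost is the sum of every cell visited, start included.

One optimal route is r0c0 r1c0 r2c0 r3c0 r3c1 r3c2 r3c3.
Its cost is 3 + 9 + 8 + 3 + 8 + 1 + 8 = 40.

40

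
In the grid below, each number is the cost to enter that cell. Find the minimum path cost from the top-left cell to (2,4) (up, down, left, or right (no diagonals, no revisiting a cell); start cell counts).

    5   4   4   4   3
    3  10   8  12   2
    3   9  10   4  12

Take [0,0] -> [0,1] -> [0,2] -> [0,3] -> [0,4] -> [1,4] -> [2,4] for a total of 5 + 4 + 4 + 4 + 3 + 2 + 12 = 34.

34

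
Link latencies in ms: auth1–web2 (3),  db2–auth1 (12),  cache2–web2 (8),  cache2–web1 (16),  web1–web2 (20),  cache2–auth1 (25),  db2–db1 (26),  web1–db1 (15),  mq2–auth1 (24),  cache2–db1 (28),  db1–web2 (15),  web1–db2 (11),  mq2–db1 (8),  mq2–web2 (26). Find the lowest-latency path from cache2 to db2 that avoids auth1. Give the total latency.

27

A few of the cache2→db2 routes:
cache2 -> web2 -> web1 -> db2: 8 + 20 + 11 = 39
cache2 -> web2 -> db1 -> db2: 8 + 15 + 26 = 49
cache2 -> web1 -> db2: 16 + 11 = 27
Shortest: 27 ms.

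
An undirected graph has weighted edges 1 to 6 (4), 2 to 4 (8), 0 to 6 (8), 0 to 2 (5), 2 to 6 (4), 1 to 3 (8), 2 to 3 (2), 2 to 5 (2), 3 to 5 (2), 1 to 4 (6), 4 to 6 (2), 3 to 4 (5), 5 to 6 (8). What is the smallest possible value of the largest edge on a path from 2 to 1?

A few of the 2→1 routes:
2-5-3-4-6-1: max(2, 2, 5, 2, 4) = 5
2-6-1: max(4, 4) = 4
2-6-4-1: max(4, 2, 6) = 6
2-3-4-6-1: max(2, 5, 2, 4) = 5
The minimum achievable maximum is 4.

4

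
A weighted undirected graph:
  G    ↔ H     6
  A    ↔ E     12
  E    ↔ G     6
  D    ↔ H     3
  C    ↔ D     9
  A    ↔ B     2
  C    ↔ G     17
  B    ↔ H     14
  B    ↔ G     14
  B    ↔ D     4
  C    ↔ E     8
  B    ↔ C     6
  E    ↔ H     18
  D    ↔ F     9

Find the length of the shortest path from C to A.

Some routes from C to A:
C → B → A: 6 + 2 = 8
C → D → H → B → A: 9 + 3 + 14 + 2 = 28
C → E → A: 8 + 12 = 20
C → D → B → A: 9 + 4 + 2 = 15
C → E → G → H → D → B → A: 8 + 6 + 6 + 3 + 4 + 2 = 29
C → E → G → B → A: 8 + 6 + 14 + 2 = 30
Shortest: 8.

8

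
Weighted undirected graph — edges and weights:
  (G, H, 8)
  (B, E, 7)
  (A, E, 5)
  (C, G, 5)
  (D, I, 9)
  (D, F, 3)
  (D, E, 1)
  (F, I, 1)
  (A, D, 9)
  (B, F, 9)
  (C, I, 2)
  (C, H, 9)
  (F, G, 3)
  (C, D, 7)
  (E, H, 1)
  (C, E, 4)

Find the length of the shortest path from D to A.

A few of the D→A routes:
D-F-I-C-E-A: 3 + 1 + 2 + 4 + 5 = 15
D-C-E-A: 7 + 4 + 5 = 16
D-A: 9
D-F-G-H-E-A: 3 + 3 + 8 + 1 + 5 = 20
D-E-A: 1 + 5 = 6
Shortest: 6.

6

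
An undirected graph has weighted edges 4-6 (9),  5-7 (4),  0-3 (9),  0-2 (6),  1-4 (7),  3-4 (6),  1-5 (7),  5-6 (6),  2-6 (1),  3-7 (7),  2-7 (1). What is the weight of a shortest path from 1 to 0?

18

A few of the 1→0 routes:
1→4→3→0: 7 + 6 + 9 = 22
1→4→6→2→0: 7 + 9 + 1 + 6 = 23
1→5→7→2→0: 7 + 4 + 1 + 6 = 18
1→5→6→2→0: 7 + 6 + 1 + 6 = 20
Shortest: 18.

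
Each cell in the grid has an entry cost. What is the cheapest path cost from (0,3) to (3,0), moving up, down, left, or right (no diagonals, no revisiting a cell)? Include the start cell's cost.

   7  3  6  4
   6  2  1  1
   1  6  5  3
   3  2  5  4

18

Take (0,3) -> (1,3) -> (1,2) -> (1,1) -> (1,0) -> (2,0) -> (3,0) for a total of 4 + 1 + 1 + 2 + 6 + 1 + 3 = 18.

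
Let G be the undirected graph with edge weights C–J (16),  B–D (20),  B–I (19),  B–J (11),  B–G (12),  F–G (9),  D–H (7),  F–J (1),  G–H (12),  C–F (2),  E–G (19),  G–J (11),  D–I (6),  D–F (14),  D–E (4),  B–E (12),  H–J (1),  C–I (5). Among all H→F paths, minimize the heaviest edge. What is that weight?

1

Comparing a few candidate routes:
H-J-G-F: max(1, 11, 9) = 11
H-J-F: max(1, 1) = 1
H-D-I-C-F: max(7, 6, 5, 2) = 7
The minimum achievable maximum is 1.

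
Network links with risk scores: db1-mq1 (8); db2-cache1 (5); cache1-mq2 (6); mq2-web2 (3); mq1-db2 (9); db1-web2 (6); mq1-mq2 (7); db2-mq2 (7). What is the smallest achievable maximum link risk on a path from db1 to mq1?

7

Paths from db1 to mq1:
db1 - mq1: max(8) = 8
db1 - web2 - mq2 - db2 - mq1: max(6, 3, 7, 9) = 9
db1 - web2 - mq2 - mq1: max(6, 3, 7) = 7
db1 - web2 - mq2 - cache1 - db2 - mq1: max(6, 3, 6, 5, 9) = 9
Smallest bottleneck: 7.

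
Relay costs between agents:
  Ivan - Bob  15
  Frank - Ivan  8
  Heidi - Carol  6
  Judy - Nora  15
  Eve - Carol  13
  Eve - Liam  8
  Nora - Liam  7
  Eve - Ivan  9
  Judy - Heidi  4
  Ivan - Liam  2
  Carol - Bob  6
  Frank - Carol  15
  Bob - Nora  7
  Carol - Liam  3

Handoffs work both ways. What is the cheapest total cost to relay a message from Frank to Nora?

17

Some routes from Frank to Nora:
Frank-Ivan-Liam-Nora: 8 + 2 + 7 = 17
Frank-Ivan-Liam-Carol-Bob-Nora: 8 + 2 + 3 + 6 + 7 = 26
Frank-Carol-Liam-Nora: 15 + 3 + 7 = 25
Frank-Carol-Bob-Nora: 15 + 6 + 7 = 28
Best route has total 17.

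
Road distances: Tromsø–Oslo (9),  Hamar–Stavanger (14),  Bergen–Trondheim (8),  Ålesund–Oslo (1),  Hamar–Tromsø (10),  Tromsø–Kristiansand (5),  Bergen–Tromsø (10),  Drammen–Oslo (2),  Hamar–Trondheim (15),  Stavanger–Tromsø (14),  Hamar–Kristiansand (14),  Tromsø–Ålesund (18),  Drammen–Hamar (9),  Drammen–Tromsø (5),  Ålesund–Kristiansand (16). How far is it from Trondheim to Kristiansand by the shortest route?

23

A few of the Trondheim→Kristiansand routes:
Trondheim → Hamar → Drammen → Tromsø → Kristiansand: 15 + 9 + 5 + 5 = 34
Trondheim → Hamar → Drammen → Oslo → Tromsø → Kristiansand: 15 + 9 + 2 + 9 + 5 = 40
Trondheim → Bergen → Tromsø → Kristiansand: 8 + 10 + 5 = 23
Trondheim → Hamar → Kristiansand: 15 + 14 = 29
Trondheim → Hamar → Tromsø → Kristiansand: 15 + 10 + 5 = 30
Best route has total 23.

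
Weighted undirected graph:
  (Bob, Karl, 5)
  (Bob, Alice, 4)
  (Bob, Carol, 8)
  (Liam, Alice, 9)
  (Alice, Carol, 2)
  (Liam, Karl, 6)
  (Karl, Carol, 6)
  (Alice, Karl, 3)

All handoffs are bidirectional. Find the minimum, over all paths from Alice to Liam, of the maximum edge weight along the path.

Comparing a few candidate routes:
Alice -> Bob -> Carol -> Karl -> Liam: max(4, 8, 6, 6) = 8
Alice -> Bob -> Karl -> Liam: max(4, 5, 6) = 6
Alice -> Karl -> Liam: max(3, 6) = 6
Alice -> Carol -> Karl -> Liam: max(2, 6, 6) = 6
Best route has worst link 6.

6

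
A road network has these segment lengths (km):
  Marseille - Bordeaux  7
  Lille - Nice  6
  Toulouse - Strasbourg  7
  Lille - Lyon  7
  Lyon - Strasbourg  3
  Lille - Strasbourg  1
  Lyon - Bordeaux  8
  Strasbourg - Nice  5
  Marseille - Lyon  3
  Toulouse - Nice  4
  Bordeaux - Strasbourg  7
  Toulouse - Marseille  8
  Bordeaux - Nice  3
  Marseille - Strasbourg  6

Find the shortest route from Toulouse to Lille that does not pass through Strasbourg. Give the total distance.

Checking several routes:
Toulouse - Nice - Lille: 4 + 6 = 10
Toulouse - Marseille - Lyon - Lille: 8 + 3 + 7 = 18
Toulouse - Nice - Bordeaux - Lyon - Lille: 4 + 3 + 8 + 7 = 22
Toulouse - Nice - Bordeaux - Marseille - Lyon - Lille: 4 + 3 + 7 + 3 + 7 = 24
Best route has total 10 km.

10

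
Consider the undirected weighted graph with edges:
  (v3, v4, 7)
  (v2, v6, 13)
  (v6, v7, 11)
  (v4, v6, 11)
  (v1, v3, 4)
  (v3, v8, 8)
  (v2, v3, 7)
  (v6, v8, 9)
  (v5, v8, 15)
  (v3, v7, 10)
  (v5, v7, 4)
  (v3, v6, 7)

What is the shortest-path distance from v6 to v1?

11

Checking several routes:
v6 -> v8 -> v3 -> v1: 9 + 8 + 4 = 21
v6 -> v2 -> v3 -> v1: 13 + 7 + 4 = 24
v6 -> v3 -> v1: 7 + 4 = 11
v6 -> v4 -> v3 -> v1: 11 + 7 + 4 = 22
The minimum is 11.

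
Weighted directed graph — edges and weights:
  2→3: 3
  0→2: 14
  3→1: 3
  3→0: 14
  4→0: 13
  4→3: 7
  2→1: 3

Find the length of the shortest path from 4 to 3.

Routes from 4 to 3:
4 - 0 - 2 - 3: 13 + 14 + 3 = 30
4 - 3: 7
Best route has total 7.

7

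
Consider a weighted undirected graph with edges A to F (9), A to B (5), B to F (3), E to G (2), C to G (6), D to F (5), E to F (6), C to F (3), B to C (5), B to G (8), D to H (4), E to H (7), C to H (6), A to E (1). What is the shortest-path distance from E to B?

Checking several routes:
E → F → B: 6 + 3 = 9
E → G → C → B: 2 + 6 + 5 = 13
E → A → F → B: 1 + 9 + 3 = 13
E → A → B: 1 + 5 = 6
E → G → B: 2 + 8 = 10
Shortest: 6.

6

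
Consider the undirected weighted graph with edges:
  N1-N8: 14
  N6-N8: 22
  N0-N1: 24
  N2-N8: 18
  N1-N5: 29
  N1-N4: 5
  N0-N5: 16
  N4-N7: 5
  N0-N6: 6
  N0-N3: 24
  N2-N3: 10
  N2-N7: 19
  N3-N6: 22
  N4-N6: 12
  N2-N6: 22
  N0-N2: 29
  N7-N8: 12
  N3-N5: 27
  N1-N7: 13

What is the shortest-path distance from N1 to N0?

23

Comparing a few candidate routes:
N1 -> N4 -> N6 -> N0: 5 + 12 + 6 = 23
N1 -> N0: 24
N1 -> N7 -> N4 -> N6 -> N0: 13 + 5 + 12 + 6 = 36
Best route has total 23.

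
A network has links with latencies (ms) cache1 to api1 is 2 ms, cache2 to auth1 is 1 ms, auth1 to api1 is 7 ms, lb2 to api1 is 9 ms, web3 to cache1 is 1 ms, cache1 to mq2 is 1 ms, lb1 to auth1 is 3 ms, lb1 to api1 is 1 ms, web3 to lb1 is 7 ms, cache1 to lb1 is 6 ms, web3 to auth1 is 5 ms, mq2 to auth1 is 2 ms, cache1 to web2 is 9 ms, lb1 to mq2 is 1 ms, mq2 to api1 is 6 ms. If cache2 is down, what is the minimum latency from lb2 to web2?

A few of the lb2→web2 routes:
lb2→api1→lb1→web3→cache1→web2: 9 + 1 + 7 + 1 + 9 = 27
lb2→api1→lb1→cache1→web2: 9 + 1 + 6 + 9 = 25
lb2→api1→lb1→auth1→mq2→cache1→web2: 9 + 1 + 3 + 2 + 1 + 9 = 25
lb2→api1→cache1→web2: 9 + 2 + 9 = 20
lb2→api1→mq2→cache1→web2: 9 + 6 + 1 + 9 = 25
lb2→api1→lb1→mq2→cache1→web2: 9 + 1 + 1 + 1 + 9 = 21
The minimum is 20 ms.

20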